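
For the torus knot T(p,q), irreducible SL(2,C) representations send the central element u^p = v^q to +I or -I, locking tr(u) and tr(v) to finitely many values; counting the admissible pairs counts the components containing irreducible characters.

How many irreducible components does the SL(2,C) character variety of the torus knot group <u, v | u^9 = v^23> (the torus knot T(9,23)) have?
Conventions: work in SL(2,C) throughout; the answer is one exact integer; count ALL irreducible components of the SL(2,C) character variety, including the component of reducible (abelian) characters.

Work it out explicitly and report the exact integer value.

In the torus knot group T(9,23), u^9 = v^23 is central, so an irreducible representation sends it to +I or -I (Schur).
This locks tr(u) to 2*cos(pi*alpha/9), alpha in 1..8, and tr(v) to 2*cos(pi*beta/23), beta in 1..22, on each component of irreducible characters.
Consistency of u^9 = (-1)^alpha I with v^23 = (-1)^beta I forces alpha = beta (mod 2).
Counting: 4 odd alphas x 11 odd betas + 4 even alphas x 11 even betas = 44 + 44 = 88.
That is 88 components of irreducible characters, and with the reducible (abelian) component the total is 89.

89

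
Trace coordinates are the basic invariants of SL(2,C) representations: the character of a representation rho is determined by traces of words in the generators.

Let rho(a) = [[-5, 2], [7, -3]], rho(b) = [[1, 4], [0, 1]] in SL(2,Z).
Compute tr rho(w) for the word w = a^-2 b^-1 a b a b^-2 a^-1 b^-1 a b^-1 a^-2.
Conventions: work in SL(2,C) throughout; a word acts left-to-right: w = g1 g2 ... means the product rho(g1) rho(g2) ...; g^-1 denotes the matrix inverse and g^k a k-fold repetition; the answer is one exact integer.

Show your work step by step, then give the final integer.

rho(a^-1) = [[-3, -2], [-7, -5]]
... * rho(a^-1) = [[-3, -2], [-7, -5]]  ->  [[23, 16], [56, 39]]
... * rho(b^-1) = [[1, -4], [0, 1]]  ->  [[23, -76], [56, -185]]
... * rho(a) = [[-5, 2], [7, -3]]  ->  [[-647, 274], [-1575, 667]]
... * rho(b) = [[1, 4], [0, 1]]  ->  [[-647, -2314], [-1575, -5633]]
... * rho(a) = [[-5, 2], [7, -3]]  ->  [[-12963, 5648], [-31556, 13749]]
... * rho(b^-1) = [[1, -4], [0, 1]]  ->  [[-12963, 57500], [-31556, 139973]]
... * rho(b^-1) = [[1, -4], [0, 1]]  ->  [[-12963, 109352], [-31556, 266197]]
... * rho(a^-1) = [[-3, -2], [-7, -5]]  ->  [[-726575, -520834], [-1768711, -1267873]]
... * rho(b^-1) = [[1, -4], [0, 1]]  ->  [[-726575, 2385466], [-1768711, 5806971]]
... * rho(a) = [[-5, 2], [7, -3]]  ->  [[20331137, -8609548], [49492352, -20958335]]
... * rho(b^-1) = [[1, -4], [0, 1]]  ->  [[20331137, -89934096], [49492352, -218927743]]
... * rho(a^-1) = [[-3, -2], [-7, -5]]  ->  [[568545261, 409008206], [1384017145, 995654011]]
... * rho(a^-1) = [[-3, -2], [-7, -5]]  ->  [[-4568693225, -3182131552], [-11121629512, -7746304345]]
tr = -4568693225 + -7746304345 = -12314997570

-12314997570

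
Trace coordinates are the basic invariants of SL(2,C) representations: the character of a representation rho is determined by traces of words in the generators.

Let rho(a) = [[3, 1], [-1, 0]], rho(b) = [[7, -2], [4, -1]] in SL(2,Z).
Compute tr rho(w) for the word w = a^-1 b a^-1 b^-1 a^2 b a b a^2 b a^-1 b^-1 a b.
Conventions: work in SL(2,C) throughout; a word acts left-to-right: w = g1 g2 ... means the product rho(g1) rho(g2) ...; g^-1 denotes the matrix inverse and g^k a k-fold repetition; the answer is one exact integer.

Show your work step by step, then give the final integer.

-4433201370

rho(a^-1) = [[0, -1], [1, 3]]
... * rho(b) = [[7, -2], [4, -1]]  ->  [[-4, 1], [19, -5]]
... * rho(a^-1) = [[0, -1], [1, 3]]  ->  [[1, 7], [-5, -34]]
... * rho(b^-1) = [[-1, 2], [-4, 7]]  ->  [[-29, 51], [141, -248]]
... * rho(a) = [[3, 1], [-1, 0]]  ->  [[-138, -29], [671, 141]]
... * rho(a) = [[3, 1], [-1, 0]]  ->  [[-385, -138], [1872, 671]]
... * rho(b) = [[7, -2], [4, -1]]  ->  [[-3247, 908], [15788, -4415]]
... * rho(a) = [[3, 1], [-1, 0]]  ->  [[-10649, -3247], [51779, 15788]]
... * rho(b) = [[7, -2], [4, -1]]  ->  [[-87531, 24545], [425605, -119346]]
... * rho(a) = [[3, 1], [-1, 0]]  ->  [[-287138, -87531], [1396161, 425605]]
... * rho(a) = [[3, 1], [-1, 0]]  ->  [[-773883, -287138], [3762878, 1396161]]
... * rho(b) = [[7, -2], [4, -1]]  ->  [[-6565733, 1834904], [31924790, -8921917]]
... * rho(a^-1) = [[0, -1], [1, 3]]  ->  [[1834904, 12070445], [-8921917, -58690541]]
... * rho(b^-1) = [[-1, 2], [-4, 7]]  ->  [[-50116684, 88162923], [243684081, -428677621]]
... * rho(a) = [[3, 1], [-1, 0]]  ->  [[-238512975, -50116684], [1159729864, 243684081]]
... * rho(b) = [[7, -2], [4, -1]]  ->  [[-1870057561, 527142634], [9092845372, -2563143809]]
tr = -1870057561 + -2563143809 = -4433201370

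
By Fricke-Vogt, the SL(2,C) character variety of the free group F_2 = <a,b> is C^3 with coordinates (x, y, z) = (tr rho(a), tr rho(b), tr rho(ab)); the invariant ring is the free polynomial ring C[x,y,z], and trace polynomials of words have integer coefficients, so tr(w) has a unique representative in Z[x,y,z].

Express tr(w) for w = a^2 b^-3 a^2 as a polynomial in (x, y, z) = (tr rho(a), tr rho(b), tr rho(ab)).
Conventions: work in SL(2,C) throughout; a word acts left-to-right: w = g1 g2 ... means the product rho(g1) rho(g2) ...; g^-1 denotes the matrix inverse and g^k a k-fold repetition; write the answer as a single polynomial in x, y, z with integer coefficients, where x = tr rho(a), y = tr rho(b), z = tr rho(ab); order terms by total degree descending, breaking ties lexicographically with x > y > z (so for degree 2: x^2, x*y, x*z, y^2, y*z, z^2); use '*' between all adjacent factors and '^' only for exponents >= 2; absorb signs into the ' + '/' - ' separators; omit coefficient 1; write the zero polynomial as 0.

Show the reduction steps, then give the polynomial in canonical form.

x^4*y^3 - x^3*y^2*z - 2*x^4*y - 3*x^2*y^3 + x^3*z + 2*x*y^2*z + 7*x^2*y + y^3 - 2*x*z - 3*y

apply: trace(a^2) = trace(a) * trace(a) - trace(1) = x^2 - 2
apply: trace(a^3) = trace(a) * trace(a^2) - trace(a) = x^3 - 3*x
trace(a^4) = trace(a) * trace(a^3) - trace(a^2) = x^4 - 4*x^2 + 2
apply: trace(a b a) = trace(a) * trace(b a) - trace(b) = x*z - y
trace(b a^3) = trace(a) * trace(a b a) - trace(a b) = x^2*z - x*y - z
use: trace(a^4 b) = trace(a) * trace(b a^3) - trace(b a^2) = x^3*z - x^2*y - 2*x*z + y
use: trace(a^4 b^-1) = trace(a^4) * trace(b) - trace(a^4 b) = x^4*y - x^3*z - 3*x^2*y + 2*x*z + y
trace(a^4 b^-2) = trace(a^4 b^-1) * trace(b) - trace(a^4) = x^4*y^2 - x^3*y*z - x^4 - 3*x^2*y^2 + 2*x*y*z + 4*x^2 + y^2 - 2
use: trace(a^2 b^-3 a^2) = trace(a^4 b^-2) * trace(b) - trace(a^4 b^-1) = x^4*y^3 - x^3*y^2*z - 2*x^4*y - 3*x^2*y^3 + x^3*z + 2*x*y^2*z + 7*x^2*y + y^3 - 2*x*z - 3*y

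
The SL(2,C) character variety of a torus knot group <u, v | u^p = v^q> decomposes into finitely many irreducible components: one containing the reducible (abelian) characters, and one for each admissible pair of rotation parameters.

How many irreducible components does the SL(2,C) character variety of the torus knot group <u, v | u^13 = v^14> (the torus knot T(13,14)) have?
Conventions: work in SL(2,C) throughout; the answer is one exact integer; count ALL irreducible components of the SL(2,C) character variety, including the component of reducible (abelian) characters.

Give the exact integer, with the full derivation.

79

In the torus knot group T(13,14), u^13 = v^14 is central, so an irreducible representation sends it to +I or -I (Schur).
This locks tr(u) to 2*cos(pi*alpha/13), alpha in 1..12, and tr(v) to 2*cos(pi*beta/14), beta in 1..13, on each component of irreducible characters.
Consistency of u^13 = (-1)^alpha I with v^14 = (-1)^beta I forces alpha = beta (mod 2).
Counting: 6 odd alphas x 7 odd betas + 6 even alphas x 6 even betas = 42 + 36 = 78.
components with irreducible characters: 78; plus the single component of reducible (abelian) characters: total 79.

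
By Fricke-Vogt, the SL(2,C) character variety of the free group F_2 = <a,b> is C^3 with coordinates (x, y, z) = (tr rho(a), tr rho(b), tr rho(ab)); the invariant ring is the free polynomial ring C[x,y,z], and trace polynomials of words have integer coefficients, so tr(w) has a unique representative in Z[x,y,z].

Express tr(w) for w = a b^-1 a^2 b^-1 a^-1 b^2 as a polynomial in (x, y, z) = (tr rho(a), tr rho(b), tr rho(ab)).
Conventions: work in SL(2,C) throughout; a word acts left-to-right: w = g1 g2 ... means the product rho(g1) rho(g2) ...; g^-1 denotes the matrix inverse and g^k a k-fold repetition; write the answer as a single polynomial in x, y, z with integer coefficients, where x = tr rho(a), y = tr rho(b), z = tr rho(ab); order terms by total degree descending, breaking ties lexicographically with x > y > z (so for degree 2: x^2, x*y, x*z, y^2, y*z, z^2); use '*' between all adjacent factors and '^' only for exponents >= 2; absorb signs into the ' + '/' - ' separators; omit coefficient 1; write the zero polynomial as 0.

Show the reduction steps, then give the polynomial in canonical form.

trace(a b a) = trace(a) trace(b a) - trace(b) = x*z - y
use: trace(a^2 b a) = trace(a) trace(a b a) - trace(a b) = x^2*z - x*y - z
trace(b a b a) = trace(a b) trace(a b) - trace(1)   [split at repeated a] = z^2 - 2
trace(b a b) = trace(b) trace(a b) - trace(a) = y*z - x
trace(a^2 b a b) = trace(a) trace(b a b a) - trace(b a b) = x*z^2 - y*z - x
trace(b a b^-1 a^2) = trace(a^2 b a) trace(b) - trace(a^2 b a b) = x^2*y*z - x*y^2 - x*z^2 + x
apply: trace(a^2) = trace(a) trace(a) - trace(1) = x^2 - 2
use: trace(a^3) = trace(a) trace(a^2) - trace(a) = x^3 - 3*x
trace(a^2 b^2 a) = trace(b) trace(a^3 b) - trace(a^3) = x^2*y*z - x^3 - x*y^2 - y*z + 3*x
trace(b^2) = trace(b) trace(b) - trace(1) = y^2 - 2
use: trace(a^2 b^2) = trace(a) trace(b^2 a) - trace(b^2) = x*y*z - x^2 - y^2 + 2
use: trace(a^3 b^2 a) = trace(a) trace(a^2 b^2 a) - trace(a^2 b^2) = x^3*y*z - x^4 - x^2*y^2 - 2*x*y*z + 4*x^2 + y^2 - 2
apply: trace(b^2 a b a^2) = trace(b) trace(a b a^2 b) - trace(a b a^2) = x*y*z^2 - x^2*z - y^2*z + z
trace(b^2 a b a) = trace(b) trace(a b a b) - trace(a b a) = y*z^2 - x*z - y
use: trace(a^3 b^2 a b) = trace(a) trace(b^2 a b a^2) - trace(b^2 a b a) = x^2*y*z^2 - x^3*z - x*y^2*z - y*z^2 + 2*x*z + y
apply: trace(a b^2 a b^-1 a^2) = trace(a^3 b^2 a) trace(b) - trace(a^3 b^2 a b) = x^3*y^2*z - x^4*y - x^2*y^3 - x^2*y*z^2 + x^3*z - x*y^2*z + 4*x^2*y + y^3 + y*z^2 - 2*x*z - 3*y
trace(b a b^2) = trace(b) trace(a b^2) - trace(a b) = y^2*z - x*y - z
trace(a b a b^2 a) = trace(a) trace(b a b^2 a) - trace(b a b^2) = x*y*z^2 - x^2*z - y^2*z + z
use: trace(a^2 b a b^2 a) = trace(a) trace(a b a b^2 a) - trace(a b a b^2) = x^2*y*z^2 - x^3*z - x*y^2*z - y*z^2 + 2*x*z + y
trace(a b a b a b) = trace(b a) trace(b a b a) - trace(b^-1 a^-1)   [split at repeated b] = z^3 - 3*z
trace(b a b^2 a b a) = trace(b) trace(a b a b a b) - trace(a b a b a) = y*z^3 - x*z^2 - 2*y*z + x
trace(b a b^2 a b) = trace(b) trace(a b^2 a b) - trace(a b^2 a) = y^2*z^2 - 2*x*y*z + x^2 - 2
apply: trace(a^2 b a b^2 a b) = trace(a) trace(b a b^2 a b a) - trace(b a b^2 a b) = x*y*z^3 - x^2*z^2 - y^2*z^2 + 2
trace(a b^2 a b^-1 a^2 b) = trace(a^2 b a b^2 a) trace(b) - trace(a^2 b a b^2 a b) = x^2*y^2*z^2 - x^3*y*z - x*y^3*z - x*y*z^3 + x^2*z^2 + 2*x*y*z + y^2 - 2
apply: trace(b^2 a b^-1 a^2 b^-1 a) = trace(a b^2 a b^-1 a^2) trace(b) - trace(a b^2 a b^-1 a^2 b) = x^3*y^3*z - x^4*y^2 - x^2*y^4 - 2*x^2*y^2*z^2 + 2*x^3*y*z + x*y*z^3 + 4*x^2*y^2 - x^2*z^2 + y^4 + y^2*z^2 - 4*x*y*z - 4*y^2 + 2
trace(a b^-1 a^2 b^-1 a^-1 b^2) = trace(b^2 a b^-1 a^2 b^-1) trace(a) - trace(b^2 a b^-1 a^2 b^-1 a) = -x^3*y^3*z + x^4*y^2 + x^2*y^4 + 2*x^2*y^2*z^2 - x^3*y*z - x*y*z^3 - 5*x^2*y^2 - y^4 - y^2*z^2 + 4*x*y*z + x^2 + 4*y^2 - 2

-x^3*y^3*z + x^4*y^2 + x^2*y^4 + 2*x^2*y^2*z^2 - x^3*y*z - x*y*z^3 - 5*x^2*y^2 - y^4 - y^2*z^2 + 4*x*y*z + x^2 + 4*y^2 - 2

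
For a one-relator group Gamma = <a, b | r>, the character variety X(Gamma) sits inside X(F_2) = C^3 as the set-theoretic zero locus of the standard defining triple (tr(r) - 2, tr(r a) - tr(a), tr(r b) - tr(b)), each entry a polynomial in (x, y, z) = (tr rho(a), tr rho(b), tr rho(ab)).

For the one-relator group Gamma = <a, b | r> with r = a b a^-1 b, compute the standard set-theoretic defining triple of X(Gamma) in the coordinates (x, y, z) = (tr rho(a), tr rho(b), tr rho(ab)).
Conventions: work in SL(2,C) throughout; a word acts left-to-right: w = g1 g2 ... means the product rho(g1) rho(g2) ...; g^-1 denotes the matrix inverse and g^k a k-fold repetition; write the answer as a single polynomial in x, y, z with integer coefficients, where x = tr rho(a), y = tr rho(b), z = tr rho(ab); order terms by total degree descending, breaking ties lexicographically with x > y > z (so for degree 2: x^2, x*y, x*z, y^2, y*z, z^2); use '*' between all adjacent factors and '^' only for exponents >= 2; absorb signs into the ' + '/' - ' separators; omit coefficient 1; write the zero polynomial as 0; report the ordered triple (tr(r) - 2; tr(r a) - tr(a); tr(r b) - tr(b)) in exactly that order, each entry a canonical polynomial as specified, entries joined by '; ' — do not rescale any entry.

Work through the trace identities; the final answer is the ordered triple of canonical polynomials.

tr(b a b) = tr(b)*tr(a b) - tr(a) = y*z - x
tr(b a b a) = tr(b a)*tr(b a) - tr(1)   [split at repeated b] = z^2 - 2
tr(a b a^-1 b) = tr(b a b)*tr(a) - tr(b a b a) = x*y*z - x^2 - z^2 + 2
tr(a^2 b) = tr(a)*tr(b a) - tr(b)  (reduce the a square) = x*z - y
tr(a^2) = tr(a)*tr(a) - tr(1)  (reduce the a square) = x^2 - 2
tr(b a^2 b) = tr(b)*tr(a^2 b) - tr(a^2)  (reduce the b square) = x*y*z - x^2 - y^2 + 2
tr(b a^2 b a) = tr(a)*tr(b a b a) - tr(b a b)  (reduce the a square) = x*z^2 - y*z - x
tr(a b a^-1 b a) = tr(b a^2 b)*tr(a) - tr(b a^2 b a)  (eliminate a^-1) = x^2*y*z - x^3 - x*y^2 - x*z^2 + y*z + 3*x
tr(b^2 a b) = tr(b)*tr(b a b) - tr(b a)   [square of b] = y^2*z - x*y - z
tr(b^2 a b a) = tr(b)*tr(a b a b) - tr(a b a)   [square of b] = y*z^2 - x*z - y
tr(a b a^-1 b^2) = tr(b^2 a b)*tr(a) - tr(b^2 a b a)   [inverse elimination on a] = x*y^2*z - x^2*y - y*z^2 + y
assemble the triple (tr(r) - 2; tr(r a) - x; tr(r b) - y)

x*y*z - x^2 - z^2; x^2*y*z - x^3 - x*y^2 - x*z^2 + y*z + 2*x; x*y^2*z - x^2*y - y*z^2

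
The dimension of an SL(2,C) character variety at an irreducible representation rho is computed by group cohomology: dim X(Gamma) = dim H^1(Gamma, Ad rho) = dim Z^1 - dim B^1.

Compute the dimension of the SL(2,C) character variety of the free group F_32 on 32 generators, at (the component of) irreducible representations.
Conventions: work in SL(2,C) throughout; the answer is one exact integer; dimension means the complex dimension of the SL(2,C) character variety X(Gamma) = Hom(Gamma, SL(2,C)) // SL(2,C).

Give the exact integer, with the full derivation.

93

Here Gamma is free of rank 32 — no relator constrains a cocycle.
So Z^1 = (sl_2)^32 in full: dim Z^1 = 96.
Irreducibility makes the coboundary map sl_2 -> Z^1 injective (trivial centralizer), so dim B^1 = 3.
dim X = dim H^1 = dim Z^1 - dim B^1 = 96 - 3 = 93.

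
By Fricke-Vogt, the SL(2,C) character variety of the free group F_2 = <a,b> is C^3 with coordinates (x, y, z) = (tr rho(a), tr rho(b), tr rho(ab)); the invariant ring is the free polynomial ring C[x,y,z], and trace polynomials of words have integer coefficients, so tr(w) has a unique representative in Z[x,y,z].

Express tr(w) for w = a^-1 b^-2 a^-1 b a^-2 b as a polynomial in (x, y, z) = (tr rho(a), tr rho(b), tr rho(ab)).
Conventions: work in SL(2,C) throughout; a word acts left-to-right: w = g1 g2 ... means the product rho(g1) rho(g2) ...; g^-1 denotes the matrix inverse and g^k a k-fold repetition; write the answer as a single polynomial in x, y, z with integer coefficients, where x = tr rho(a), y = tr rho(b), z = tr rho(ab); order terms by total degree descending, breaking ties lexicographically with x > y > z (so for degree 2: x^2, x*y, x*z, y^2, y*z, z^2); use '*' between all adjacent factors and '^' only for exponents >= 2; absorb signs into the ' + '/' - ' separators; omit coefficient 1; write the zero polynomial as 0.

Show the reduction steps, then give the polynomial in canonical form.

tr(b^2) = tr(b) tr(b) - tr(1)   [square of b] = y^2 - 2
so tr(b^2 a) = tr(b) tr(a b) - tr(a)   [square of b] = y*z - x
tr(a^-1 b^2) = tr(b^2) tr(a) - tr(b^2 a)   [inverse elimination on a] = x*y^2 - y*z - x
reduce: tr(a^-1 b^2 a^-1) = tr(a^-1 b^2) tr(a) - tr(a^-1 b^2 a)   [inverse elimination on a] = x^2*y^2 - x*y*z - x^2 - y^2 + 2
tr(b^3) = tr(b) tr(b^2) - tr(b)   [square of b] = y^3 - 3*y
tr(b^3 a) = tr(b) tr(b a b) - tr(b a)   [square of b] = y^2*z - x*y - z
reduce: tr(b^2 a^-1 b) = tr(b^3) tr(a) - tr(b^3 a)   [inverse elimination on a] = x*y^3 - y^2*z - 2*x*y + z
tr(a b a b) = tr(b a) tr(b a) - tr(1)   [split at a repeated b] = z^2 - 2
reduce: tr(a b a) = tr(a) tr(b a) - tr(b)   [square of a] = x*z - y
tr(b a b^2 a) = tr(b) tr(a b a b) - tr(a b a)   [square of b] = y*z^2 - x*z - y
tr(b^2 a^-1 b a) = tr(b a b^2) tr(a) - tr(b a b^2 a)   [inverse elimination on a] = x*y^2*z - x^2*y - y*z^2 + y
so tr(a^-1 b^2 a^-1 b) = tr(b^2 a^-1 b) tr(a) - tr(b^2 a^-1 b a)   [inverse elimination on a] = x^2*y^3 - 2*x*y^2*z - x^2*y + y*z^2 + x*z - y
tr(a^-1 b^2 a^-1 b^-1) = tr(a^-1 b^2 a^-1) tr(b) - tr(a^-1 b^2 a^-1 b)   [inverse elimination on b] = x*y^2*z - y^3 - y*z^2 - x*z + 3*y
so tr(b a^-1 b^-2 a^-1 b) = tr(a^-1 b^2 a^-1 b^-1) tr(b) - tr(a^-1 b^2 a^-1)   [inverse elimination on b] = x*y^3*z - x^2*y^2 - y^4 - y^2*z^2 + x^2 + 4*y^2 - 2
reduce: tr(a b a b a) = tr(a) tr(b a b a) - tr(b a b)   [square of a] = x*z^2 - y*z - x
tr(a b a b a b) = tr(b a) tr(b a b a) - tr(b^-1 a^-1)   [split at a repeated b] = z^3 - 3*z
tr(b a b a b^-1 a) = tr(a b a b a) tr(b) - tr(a b a b a b)   [inverse elimination on b] = x*y*z^2 - y^2*z - z^3 - x*y + 3*z
tr(b^-1 a^-1 b a b a) = tr(b a b a b^-1) tr(a) - tr(b a b a b^-1 a)   [inverse elimination on a] = -x*y*z^2 + x^2*z + y^2*z + z^3 - 3*z
reduce: tr(a^-1 b a b a^-1 b^-1) = tr(b^-1 a^-1 b a b) tr(a) - tr(b^-1 a^-1 b a b a)   [inverse elimination on a] = x*y*z^2 - x^2*z - y^2*z - z^3 + x*y + 3*z
tr(b a b a^-1) = tr(b a b) tr(a) - tr(b a b a)   [inverse elimination on a] = x*y*z - x^2 - z^2 + 2
reduce: tr(a^-1 b a b a^-1) = tr(b a b a^-1) tr(a) - tr(b a b)   [inverse elimination on a] = x^2*y*z - x^3 - x*z^2 - y*z + 3*x
so tr(b a^-1 b^-2 a^-1 b a) = tr(a^-1 b a b a^-1 b^-1) tr(b) - tr(a^-1 b a b a^-1)   [inverse elimination on b] = x*y^2*z^2 - 2*x^2*y*z - y^3*z - y*z^3 + x^3 + x*y^2 + x*z^2 + 4*y*z - 3*x
tr(b a^-1 b^-2 a^-1 b a^-1) = tr(b a^-1 b^-2 a^-1 b) tr(a) - tr(b a^-1 b^-2 a^-1 b a)   [inverse elimination on a] = x^2*y^3*z - x^3*y^2 - x*y^4 - 2*x*y^2*z^2 + 2*x^2*y*z + y^3*z + y*z^3 + 3*x*y^2 - x*z^2 - 4*y*z + x
tr(a^-1 b^-2 a^-1 b a^-2 b) = tr(b a^-1 b^-2 a^-1 b a^-1) tr(a) - tr(b a^-1 b^-2 a^-1 b)   [inverse elimination on a] = x^3*y^3*z - x^4*y^2 - x^2*y^4 - 2*x^2*y^2*z^2 + 2*x^3*y*z + x*y*z^3 + 4*x^2*y^2 - x^2*z^2 + y^4 + y^2*z^2 - 4*x*y*z - 4*y^2 + 2

x^3*y^3*z - x^4*y^2 - x^2*y^4 - 2*x^2*y^2*z^2 + 2*x^3*y*z + x*y*z^3 + 4*x^2*y^2 - x^2*z^2 + y^4 + y^2*z^2 - 4*x*y*z - 4*y^2 + 2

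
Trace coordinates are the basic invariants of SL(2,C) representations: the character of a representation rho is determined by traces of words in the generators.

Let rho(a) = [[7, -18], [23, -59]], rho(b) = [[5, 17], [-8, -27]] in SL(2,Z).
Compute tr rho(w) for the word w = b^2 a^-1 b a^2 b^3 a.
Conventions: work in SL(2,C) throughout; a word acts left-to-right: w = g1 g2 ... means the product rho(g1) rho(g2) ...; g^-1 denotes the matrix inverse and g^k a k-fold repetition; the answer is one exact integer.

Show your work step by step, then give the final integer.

rho(b) = [[5, 17], [-8, -27]]
... * rho(b) = [[5, 17], [-8, -27]]  ->  [[-111, -374], [176, 593]]
... * rho(a^-1) = [[-59, 18], [-23, 7]]  ->  [[15151, -4616], [-24023, 7319]]
... * rho(b) = [[5, 17], [-8, -27]]  ->  [[112683, 382199], [-178667, -606004]]
... * rho(a) = [[7, -18], [23, -59]]  ->  [[9579358, -24578035], [-15188761, 38970242]]
... * rho(a) = [[7, -18], [23, -59]]  ->  [[-498239299, 1277675621], [789994239, -2025846580]]
... * rho(b) = [[5, 17], [-8, -27]]  ->  [[-12712601463, -42967309850], [20156743835, 68127759723]]
... * rho(b) = [[5, 17], [-8, -27]]  ->  [[280175471485, 944003141079], [-444238358609, -1496784867326]]
... * rho(b) = [[5, 17], [-8, -27]]  ->  [[-6151147771207, -20725101793888], [9753087145563, 32861139321449]]
... * rho(a) = [[7, -18], [23, -59]]  ->  [[-519735375657873, 1333501665721118], [824077814412268, -2114362788585625]]
tr = -519735375657873 + -2114362788585625 = -2634098164243498

-2634098164243498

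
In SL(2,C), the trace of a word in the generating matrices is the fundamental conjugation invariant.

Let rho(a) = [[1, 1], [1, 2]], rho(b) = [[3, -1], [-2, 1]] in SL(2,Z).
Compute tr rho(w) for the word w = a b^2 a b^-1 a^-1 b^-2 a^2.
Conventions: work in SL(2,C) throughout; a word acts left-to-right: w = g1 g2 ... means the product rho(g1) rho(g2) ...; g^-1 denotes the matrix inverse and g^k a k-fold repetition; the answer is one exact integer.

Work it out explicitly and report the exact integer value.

-92

rho(a) = [[1, 1], [1, 2]]
... * rho(b) = [[3, -1], [-2, 1]]  ->  [[1, 0], [-1, 1]]
... * rho(b) = [[3, -1], [-2, 1]]  ->  [[3, -1], [-5, 2]]
... * rho(a) = [[1, 1], [1, 2]]  ->  [[2, 1], [-3, -1]]
... * rho(b^-1) = [[1, 1], [2, 3]]  ->  [[4, 5], [-5, -6]]
... * rho(a^-1) = [[2, -1], [-1, 1]]  ->  [[3, 1], [-4, -1]]
... * rho(b^-1) = [[1, 1], [2, 3]]  ->  [[5, 6], [-6, -7]]
... * rho(b^-1) = [[1, 1], [2, 3]]  ->  [[17, 23], [-20, -27]]
... * rho(a) = [[1, 1], [1, 2]]  ->  [[40, 63], [-47, -74]]
... * rho(a) = [[1, 1], [1, 2]]  ->  [[103, 166], [-121, -195]]
tr = 103 + -195 = -92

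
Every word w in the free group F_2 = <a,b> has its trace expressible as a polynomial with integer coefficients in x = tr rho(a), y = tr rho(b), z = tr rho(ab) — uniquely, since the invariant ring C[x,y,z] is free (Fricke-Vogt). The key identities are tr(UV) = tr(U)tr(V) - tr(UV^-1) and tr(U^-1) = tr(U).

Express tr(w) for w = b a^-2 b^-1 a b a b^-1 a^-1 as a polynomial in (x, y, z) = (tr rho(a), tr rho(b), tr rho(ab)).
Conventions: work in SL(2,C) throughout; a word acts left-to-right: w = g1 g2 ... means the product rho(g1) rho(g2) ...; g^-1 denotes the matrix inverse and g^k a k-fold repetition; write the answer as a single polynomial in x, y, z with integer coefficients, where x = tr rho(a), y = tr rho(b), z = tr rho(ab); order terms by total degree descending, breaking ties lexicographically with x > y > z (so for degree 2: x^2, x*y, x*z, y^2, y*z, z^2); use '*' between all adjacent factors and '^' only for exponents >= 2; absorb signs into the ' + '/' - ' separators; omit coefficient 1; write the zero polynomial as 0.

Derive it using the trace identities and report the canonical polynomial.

use: tr(b^2) = tr(b) tr(b) - tr(1) = y^2 - 2
use: tr(b a b) = tr(b) tr(a b) - tr(a) = y*z - x
tr(b a b^2) = tr(b) tr(b a b) - tr(b a) = y^2*z - x*y - z
apply: tr(a b a b) = tr(b a) tr(b a) - tr(1) = z^2 - 2
tr(a b a) = tr(a) tr(b a) - tr(b) = x*z - y
apply: tr(b a b^2 a) = tr(b) tr(a b a b) - tr(a b a) = y*z^2 - x*z - y
tr(a b^2 a^-1 b) = tr(b a b^2) tr(a) - tr(b a b^2 a) = x*y^2*z - x^2*y - y*z^2 + y
apply: tr(b^-1 a b^2 a^-1) = tr(a b^2 a^-1) tr(b) - tr(a b^2 a^-1 b) = -x*y^2*z + x^2*y + y^3 + y*z^2 - 3*y
tr(b a^-2 b^-1 a b) = tr(b^-1 a b^2 a^-1) tr(a) - tr(b^-1 a b^2) = -x^2*y^2*z + x^3*y + x*y^3 + x*y*z^2 - 3*x*y - z
tr(b a b a^-1 b) = tr(b^2 a b) tr(a) - tr(b^2 a b a) = x*y^2*z - x^2*y - y*z^2 + y
apply: tr(b a b a b^2) = tr(b) tr(b a b a b) - tr(b a b a) = y^2*z^2 - x*y*z - y^2 - z^2 + 2
use: tr(a b a b a b) = tr(a b) tr(a b a b) - tr(a^-1 b^-1) = z^3 - 3*z
apply: tr(a b a b a) = tr(a) tr(b a b a) - tr(b a b) = x*z^2 - y*z - x
use: tr(b a b a b^2 a) = tr(b) tr(a b a b a b) - tr(a b a b a) = y*z^3 - x*z^2 - 2*y*z + x
use: tr(b a^-1 b a b a b) = tr(b a b a b^2) tr(a) - tr(b a b a b^2 a) = x*y^2*z^2 - x^2*y*z - y*z^3 - x*y^2 + 2*y*z + x
apply: tr(b a b a b a b a) = tr(a b a b) tr(a b a b) - tr(1) = z^4 - 4*z^2 + 2
apply: tr(b a^-1 b a b a b a) = tr(b a b a b a b) tr(a) - tr(b a b a b a b a) = x*y*z^3 - x^2*z^2 - z^4 - 2*x*y*z + x^2 + 4*z^2 - 2
use: tr(a b a b a^-1 b a^-1 b) = tr(b a^-1 b a b a b) tr(a) - tr(b a^-1 b a b a b a) = x^2*y^2*z^2 - x^3*y*z - 2*x*y*z^3 - x^2*y^2 + x^2*z^2 + z^4 + 4*x*y*z - 4*z^2 + 2
use: tr(b^-1 a b a b a^-1 b a^-1) = tr(a b a b a^-1 b a^-1) tr(b) - tr(a b a b a^-1 b a^-1 b) = -x^2*y^2*z^2 + x^3*y*z + x*y^3*z + 2*x*y*z^3 - x^2*z^2 - y^2*z^2 - z^4 - 4*x*y*z + y^2 + 4*z^2 - 2
use: tr(a^-1 b a^-2 b^-1 a b a b) = tr(b^-1 a b a b a^-1 b a^-1) tr(a) - tr(b^-1 a b a b a^-1 b) = -x^3*y^2*z^2 + x^4*y*z + x^2*y^3*z + 2*x^2*y*z^3 - x^3*z^2 - x*y^2*z^2 - x*z^4 - 4*x^2*y*z + x*y^2 + 4*x*z^2 - y*z - x
apply: tr(b a^-2 b^-1 a b a b^-1 a^-1) = tr(a^-1 b a^-2 b^-1 a b a) tr(b) - tr(a^-1 b a^-2 b^-1 a b a b) = x^3*y^2*z^2 - x^4*y*z - 2*x^2*y^3*z - 2*x^2*y*z^3 + x^3*y^2 + x^3*z^2 + x*y^4 + 2*x*y^2*z^2 + x*z^4 + 4*x^2*y*z - 4*x*y^2 - 4*x*z^2 + x

x^3*y^2*z^2 - x^4*y*z - 2*x^2*y^3*z - 2*x^2*y*z^3 + x^3*y^2 + x^3*z^2 + x*y^4 + 2*x*y^2*z^2 + x*z^4 + 4*x^2*y*z - 4*x*y^2 - 4*x*z^2 + x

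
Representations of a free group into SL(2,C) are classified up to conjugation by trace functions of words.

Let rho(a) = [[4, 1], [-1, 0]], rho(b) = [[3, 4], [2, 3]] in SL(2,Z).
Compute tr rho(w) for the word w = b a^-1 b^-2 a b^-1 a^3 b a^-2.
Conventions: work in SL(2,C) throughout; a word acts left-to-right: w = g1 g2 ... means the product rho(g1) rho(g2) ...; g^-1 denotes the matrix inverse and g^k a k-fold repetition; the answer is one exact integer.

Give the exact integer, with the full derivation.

-5798194

rho(b) = [[3, 4], [2, 3]]
... * rho(a^-1) = [[0, -1], [1, 4]]  ->  [[4, 13], [3, 10]]
... * rho(b^-1) = [[3, -4], [-2, 3]]  ->  [[-14, 23], [-11, 18]]
... * rho(b^-1) = [[3, -4], [-2, 3]]  ->  [[-88, 125], [-69, 98]]
... * rho(a) = [[4, 1], [-1, 0]]  ->  [[-477, -88], [-374, -69]]
... * rho(b^-1) = [[3, -4], [-2, 3]]  ->  [[-1255, 1644], [-984, 1289]]
... * rho(a) = [[4, 1], [-1, 0]]  ->  [[-6664, -1255], [-5225, -984]]
... * rho(a) = [[4, 1], [-1, 0]]  ->  [[-25401, -6664], [-19916, -5225]]
... * rho(a) = [[4, 1], [-1, 0]]  ->  [[-94940, -25401], [-74439, -19916]]
... * rho(b) = [[3, 4], [2, 3]]  ->  [[-335622, -455963], [-263149, -357504]]
... * rho(a^-1) = [[0, -1], [1, 4]]  ->  [[-455963, -1488230], [-357504, -1166867]]
... * rho(a^-1) = [[0, -1], [1, 4]]  ->  [[-1488230, -5496957], [-1166867, -4309964]]
tr = -1488230 + -4309964 = -5798194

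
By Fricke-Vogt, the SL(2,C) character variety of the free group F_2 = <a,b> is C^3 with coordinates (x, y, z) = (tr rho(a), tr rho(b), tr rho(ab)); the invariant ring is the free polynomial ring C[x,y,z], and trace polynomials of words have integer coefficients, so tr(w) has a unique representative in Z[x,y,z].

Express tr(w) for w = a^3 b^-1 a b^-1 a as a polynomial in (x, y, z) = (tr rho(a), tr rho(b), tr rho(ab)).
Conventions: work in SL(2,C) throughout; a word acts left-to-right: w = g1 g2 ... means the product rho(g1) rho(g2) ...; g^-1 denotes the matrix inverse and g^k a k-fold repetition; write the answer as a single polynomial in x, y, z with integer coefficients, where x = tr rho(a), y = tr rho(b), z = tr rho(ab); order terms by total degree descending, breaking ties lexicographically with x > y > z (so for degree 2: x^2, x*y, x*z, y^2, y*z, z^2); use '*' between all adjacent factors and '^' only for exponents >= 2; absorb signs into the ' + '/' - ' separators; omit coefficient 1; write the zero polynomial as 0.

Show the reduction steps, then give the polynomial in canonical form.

so trace(a^2) = trace(a) trace(a) - trace(1)   [square of a] = x^2 - 2
reduce: trace(a^3) = trace(a) trace(a^2) - trace(a)   [square of a] = x^3 - 3*x
so trace(a^4) = trace(a) trace(a^3) - trace(a^2)   [square of a] = x^4 - 4*x^2 + 2
so trace(a^5) = trace(a) trace(a^4) - trace(a^3)   [square of a] = x^5 - 5*x^3 + 5*x
reduce: trace(b a^2) = trace(a) trace(b a) - trace(b)   [square of a] = x*z - y
trace(b a^3) = trace(a) trace(b a^2) - trace(b a)   [square of a] = x^2*z - x*y - z
reduce: trace(a b a^3) = trace(a) trace(b a^3) - trace(b a^2)   [square of a] = x^3*z - x^2*y - 2*x*z + y
trace(a^5 b) = trace(a) trace(a b a^3) - trace(a b a^2)   [square of a] = x^4*z - x^3*y - 3*x^2*z + 2*x*y + z
trace(a^4 b^-1 a) = trace(a^5) trace(b) - trace(a^5 b)   [inverse elimination on b] = x^5*y - x^4*z - 4*x^3*y + 3*x^2*z + 3*x*y - z
reduce: trace(b a b a) = trace(b a) trace(b a) - trace(1)   [split at a repeated b] = z^2 - 2
trace(b a b) = trace(b) trace(a b) - trace(a)   [square of b] = y*z - x
trace(b a b a^2) = trace(a) trace(b a b a) - trace(b a b)   [square of a] = x*z^2 - y*z - x
so trace(b a b a^3) = trace(a) trace(b a b a^2) - trace(b a b a)   [square of a] = x^2*z^2 - x*y*z - x^2 - z^2 + 2
so trace(a b a^4 b) = trace(a) trace(b a b a^3) - trace(b a b a^2)   [square of a] = x^3*z^2 - x^2*y*z - x^3 - 2*x*z^2 + y*z + 3*x
trace(a^4 b^-1 a b) = trace(a b a^4) trace(b) - trace(a b a^4 b)   [inverse elimination on b] = x^4*y*z - x^3*y^2 - x^3*z^2 - 2*x^2*y*z + x^3 + 2*x*y^2 + 2*x*z^2 - 3*x
trace(a^3 b^-1 a b^-1 a) = trace(a^4 b^-1 a) trace(b) - trace(a^4 b^-1 a b)   [inverse elimination on b] = x^5*y^2 - 2*x^4*y*z - 3*x^3*y^2 + x^3*z^2 + 5*x^2*y*z - x^3 + x*y^2 - 2*x*z^2 - y*z + 3*x

x^5*y^2 - 2*x^4*y*z - 3*x^3*y^2 + x^3*z^2 + 5*x^2*y*z - x^3 + x*y^2 - 2*x*z^2 - y*z + 3*x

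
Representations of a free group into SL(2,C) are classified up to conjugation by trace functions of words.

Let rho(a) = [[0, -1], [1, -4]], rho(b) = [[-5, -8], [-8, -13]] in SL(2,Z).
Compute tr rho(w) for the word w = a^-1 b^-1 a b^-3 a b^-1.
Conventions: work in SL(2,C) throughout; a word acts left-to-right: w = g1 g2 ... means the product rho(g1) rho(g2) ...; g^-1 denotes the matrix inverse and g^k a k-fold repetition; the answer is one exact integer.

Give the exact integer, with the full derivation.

6554068

rho(a^-1) = [[-4, 1], [-1, 0]]
... * rho(b^-1) = [[-13, 8], [8, -5]]  ->  [[60, -37], [13, -8]]
... * rho(a) = [[0, -1], [1, -4]]  ->  [[-37, 88], [-8, 19]]
... * rho(b^-1) = [[-13, 8], [8, -5]]  ->  [[1185, -736], [256, -159]]
... * rho(b^-1) = [[-13, 8], [8, -5]]  ->  [[-21293, 13160], [-4600, 2843]]
... * rho(b^-1) = [[-13, 8], [8, -5]]  ->  [[382089, -236144], [82544, -51015]]
... * rho(a) = [[0, -1], [1, -4]]  ->  [[-236144, 562487], [-51015, 121516]]
... * rho(b^-1) = [[-13, 8], [8, -5]]  ->  [[7569768, -4701587], [1635323, -1015700]]
tr = 7569768 + -1015700 = 6554068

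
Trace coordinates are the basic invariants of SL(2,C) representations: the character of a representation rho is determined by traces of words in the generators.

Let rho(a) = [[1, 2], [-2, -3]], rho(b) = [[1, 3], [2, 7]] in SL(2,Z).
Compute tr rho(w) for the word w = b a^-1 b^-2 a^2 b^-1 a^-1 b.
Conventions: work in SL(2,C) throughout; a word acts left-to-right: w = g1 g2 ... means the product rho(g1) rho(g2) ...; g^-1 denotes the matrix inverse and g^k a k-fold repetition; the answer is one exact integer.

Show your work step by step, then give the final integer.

rho(b) = [[1, 3], [2, 7]]
... * rho(a^-1) = [[-3, -2], [2, 1]]  ->  [[3, 1], [8, 3]]
... * rho(b^-1) = [[7, -3], [-2, 1]]  ->  [[19, -8], [50, -21]]
... * rho(b^-1) = [[7, -3], [-2, 1]]  ->  [[149, -65], [392, -171]]
... * rho(a) = [[1, 2], [-2, -3]]  ->  [[279, 493], [734, 1297]]
... * rho(a) = [[1, 2], [-2, -3]]  ->  [[-707, -921], [-1860, -2423]]
... * rho(b^-1) = [[7, -3], [-2, 1]]  ->  [[-3107, 1200], [-8174, 3157]]
... * rho(a^-1) = [[-3, -2], [2, 1]]  ->  [[11721, 7414], [30836, 19505]]
... * rho(b) = [[1, 3], [2, 7]]  ->  [[26549, 87061], [69846, 229043]]
tr = 26549 + 229043 = 255592

255592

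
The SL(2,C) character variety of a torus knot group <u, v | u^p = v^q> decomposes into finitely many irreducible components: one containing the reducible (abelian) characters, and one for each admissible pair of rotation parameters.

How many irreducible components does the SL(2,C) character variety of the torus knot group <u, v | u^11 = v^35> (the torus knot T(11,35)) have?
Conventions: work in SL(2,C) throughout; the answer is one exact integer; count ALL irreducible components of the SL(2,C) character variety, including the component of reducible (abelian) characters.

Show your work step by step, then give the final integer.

For T(11,35): irreducibility forces the central element u^11 = v^35 to one of +I, -I.
This locks tr(u) to 2*cos(pi*alpha/11), alpha in 1..10, and tr(v) to 2*cos(pi*beta/35), beta in 1..34, on each component of irreducible characters.
u^11 = (-1)^alpha I and v^35 = (-1)^beta I must agree, so alpha and beta have equal parity.
Counting: 5 odd alphas x 17 odd betas + 5 even alphas x 17 even betas = 85 + 85 = 170.
components with irreducible characters: 170; plus the single component of reducible (abelian) characters: total 171.

171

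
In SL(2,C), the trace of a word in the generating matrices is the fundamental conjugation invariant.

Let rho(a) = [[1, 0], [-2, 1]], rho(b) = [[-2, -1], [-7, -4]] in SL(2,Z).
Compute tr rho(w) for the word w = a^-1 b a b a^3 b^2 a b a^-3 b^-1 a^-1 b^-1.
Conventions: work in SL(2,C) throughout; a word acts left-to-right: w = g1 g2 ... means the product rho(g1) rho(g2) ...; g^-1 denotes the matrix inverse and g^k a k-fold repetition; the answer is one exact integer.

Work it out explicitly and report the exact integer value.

-1998

rho(a^-1) = [[1, 0], [2, 1]]
... * rho(b) = [[-2, -1], [-7, -4]]  ->  [[-2, -1], [-11, -6]]
... * rho(a) = [[1, 0], [-2, 1]]  ->  [[0, -1], [1, -6]]
... * rho(b) = [[-2, -1], [-7, -4]]  ->  [[7, 4], [40, 23]]
... * rho(a) = [[1, 0], [-2, 1]]  ->  [[-1, 4], [-6, 23]]
... * rho(a) = [[1, 0], [-2, 1]]  ->  [[-9, 4], [-52, 23]]
... * rho(a) = [[1, 0], [-2, 1]]  ->  [[-17, 4], [-98, 23]]
... * rho(b) = [[-2, -1], [-7, -4]]  ->  [[6, 1], [35, 6]]
... * rho(b) = [[-2, -1], [-7, -4]]  ->  [[-19, -10], [-112, -59]]
... * rho(a) = [[1, 0], [-2, 1]]  ->  [[1, -10], [6, -59]]
... * rho(b) = [[-2, -1], [-7, -4]]  ->  [[68, 39], [401, 230]]
... * rho(a^-1) = [[1, 0], [2, 1]]  ->  [[146, 39], [861, 230]]
... * rho(a^-1) = [[1, 0], [2, 1]]  ->  [[224, 39], [1321, 230]]
... * rho(a^-1) = [[1, 0], [2, 1]]  ->  [[302, 39], [1781, 230]]
... * rho(b^-1) = [[-4, 1], [7, -2]]  ->  [[-935, 224], [-5514, 1321]]
... * rho(a^-1) = [[1, 0], [2, 1]]  ->  [[-487, 224], [-2872, 1321]]
... * rho(b^-1) = [[-4, 1], [7, -2]]  ->  [[3516, -935], [20735, -5514]]
tr = 3516 + -5514 = -1998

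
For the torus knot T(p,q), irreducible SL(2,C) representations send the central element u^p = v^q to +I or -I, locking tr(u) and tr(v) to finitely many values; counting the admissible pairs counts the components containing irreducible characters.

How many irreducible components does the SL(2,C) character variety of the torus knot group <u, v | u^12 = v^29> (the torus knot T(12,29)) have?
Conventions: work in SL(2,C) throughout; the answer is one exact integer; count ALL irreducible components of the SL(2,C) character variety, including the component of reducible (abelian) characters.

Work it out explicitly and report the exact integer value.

155

Gamma = < u, v | u^12 = v^29 > (torus knot T(12,29)); the central element u^12 = v^29 acts as +I or -I in any irreducible SL(2,C) representation.
On an irreducible component, tr(u) is locked at 2*cos(pi*alpha/12) for some alpha in 1..11, and tr(v) at 2*cos(pi*beta/29) for some beta in 1..28.
Consistency of u^12 = (-1)^alpha I with v^29 = (-1)^beta I forces alpha = beta (mod 2).
count pairs: odd alpha (6 choices) x odd beta (14), plus even alpha (5) x even beta (14): 6*14 + 5*14 = 154.
That is 154 components of irreducible characters, and with the reducible (abelian) component the total is 155.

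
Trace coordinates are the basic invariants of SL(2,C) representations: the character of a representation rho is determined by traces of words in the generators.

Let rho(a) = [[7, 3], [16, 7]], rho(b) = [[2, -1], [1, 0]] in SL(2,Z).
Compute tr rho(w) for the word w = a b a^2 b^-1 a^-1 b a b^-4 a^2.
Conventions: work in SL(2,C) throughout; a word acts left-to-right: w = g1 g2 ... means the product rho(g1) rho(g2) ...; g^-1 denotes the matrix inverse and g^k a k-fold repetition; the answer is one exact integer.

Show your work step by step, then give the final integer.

rho(a) = [[7, 3], [16, 7]]
... * rho(b) = [[2, -1], [1, 0]]  ->  [[17, -7], [39, -16]]
... * rho(a) = [[7, 3], [16, 7]]  ->  [[7, 2], [17, 5]]
... * rho(a) = [[7, 3], [16, 7]]  ->  [[81, 35], [199, 86]]
... * rho(b^-1) = [[0, 1], [-1, 2]]  ->  [[-35, 151], [-86, 371]]
... * rho(a^-1) = [[7, -3], [-16, 7]]  ->  [[-2661, 1162], [-6538, 2855]]
... * rho(b) = [[2, -1], [1, 0]]  ->  [[-4160, 2661], [-10221, 6538]]
... * rho(a) = [[7, 3], [16, 7]]  ->  [[13456, 6147], [33061, 15103]]
... * rho(b^-1) = [[0, 1], [-1, 2]]  ->  [[-6147, 25750], [-15103, 63267]]
... * rho(b^-1) = [[0, 1], [-1, 2]]  ->  [[-25750, 45353], [-63267, 111431]]
... * rho(b^-1) = [[0, 1], [-1, 2]]  ->  [[-45353, 64956], [-111431, 159595]]
... * rho(b^-1) = [[0, 1], [-1, 2]]  ->  [[-64956, 84559], [-159595, 207759]]
... * rho(a) = [[7, 3], [16, 7]]  ->  [[898252, 397045], [2206979, 975528]]
... * rho(a) = [[7, 3], [16, 7]]  ->  [[12640484, 5474071], [31057301, 13449633]]
tr = 12640484 + 13449633 = 26090117

26090117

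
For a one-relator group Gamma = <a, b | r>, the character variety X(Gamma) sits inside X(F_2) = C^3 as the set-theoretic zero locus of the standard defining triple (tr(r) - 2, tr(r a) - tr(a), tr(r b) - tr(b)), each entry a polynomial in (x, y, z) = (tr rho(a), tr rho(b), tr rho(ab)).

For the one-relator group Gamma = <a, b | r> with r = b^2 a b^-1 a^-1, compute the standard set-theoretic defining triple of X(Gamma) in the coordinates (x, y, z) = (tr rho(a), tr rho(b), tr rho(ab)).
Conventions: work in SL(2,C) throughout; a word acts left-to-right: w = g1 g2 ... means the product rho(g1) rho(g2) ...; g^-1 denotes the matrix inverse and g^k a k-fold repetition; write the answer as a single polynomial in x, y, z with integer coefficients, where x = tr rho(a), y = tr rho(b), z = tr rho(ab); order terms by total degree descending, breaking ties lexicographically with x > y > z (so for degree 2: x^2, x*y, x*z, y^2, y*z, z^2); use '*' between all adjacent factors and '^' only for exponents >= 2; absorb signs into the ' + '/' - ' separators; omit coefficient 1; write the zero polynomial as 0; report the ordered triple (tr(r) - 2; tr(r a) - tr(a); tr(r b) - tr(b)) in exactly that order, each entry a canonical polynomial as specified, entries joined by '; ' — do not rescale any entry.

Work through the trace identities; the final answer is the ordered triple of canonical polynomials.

trace(b^2) = trace(b) * trace(b) - trace(1)  (reduce the b square) = y^2 - 2
trace(b a b) = trace(b) * trace(a b) - trace(a)  (reduce the b square) = y*z - x
trace(b^2 a b) = trace(b) * trace(b a b) - trace(b a)  (reduce the b square) = y^2*z - x*y - z
trace(a b a b) = trace(b a) * trace(b a) - trace(1)  (split on b) = z^2 - 2
trace(a b a) = trace(a) * trace(b a) - trace(b)  (reduce the a square) = x*z - y
reduce: trace(b^2 a b a) = trace(b) * trace(a b a b) - trace(a b a)  (reduce the b square) = y*z^2 - x*z - y
trace(a^-1 b^2 a b) = trace(b^2 a b) * trace(a) - trace(b^2 a b a)  (eliminate a^-1) = x*y^2*z - x^2*y - y*z^2 + y
trace(b^2 a b^-1 a^-1) = trace(a^-1 b^2 a) * trace(b) - trace(a^-1 b^2 a b)  (eliminate b^-1) = -x*y^2*z + x^2*y + y^3 + y*z^2 - 3*y
reduce: trace(b^3) = trace(b) * trace(b^2) - trace(b) = y^3 - 3*y
reduce: trace(b^3 a b) = trace(b) * trace(b^2 a b) - trace(b^2 a) = y^3*z - x*y^2 - 2*y*z + x
trace(b^3 a b a) = trace(b) * trace(b a b a b) - trace(b a b a) = y^2*z^2 - x*y*z - y^2 - z^2 + 2
trace(a^-1 b^3 a b) = trace(b^3 a b) * trace(a) - trace(b^3 a b a) = x*y^3*z - x^2*y^2 - y^2*z^2 - x*y*z + x^2 + y^2 + z^2 - 2
trace(b^2 a b^-1 a^-1 b) = trace(a^-1 b^3 a) * trace(b) - trace(a^-1 b^3 a b) = -x*y^3*z + x^2*y^2 + y^4 + y^2*z^2 + x*y*z - x^2 - 4*y^2 - z^2 + 2
assemble the triple (trace(r) - 2; trace(r a) - x; trace(r b) - y)

-x*y^2*z + x^2*y + y^3 + y*z^2 - 3*y - 2; -x + z; -x*y^3*z + x^2*y^2 + y^4 + y^2*z^2 + x*y*z - x^2 - 4*y^2 - z^2 - y + 2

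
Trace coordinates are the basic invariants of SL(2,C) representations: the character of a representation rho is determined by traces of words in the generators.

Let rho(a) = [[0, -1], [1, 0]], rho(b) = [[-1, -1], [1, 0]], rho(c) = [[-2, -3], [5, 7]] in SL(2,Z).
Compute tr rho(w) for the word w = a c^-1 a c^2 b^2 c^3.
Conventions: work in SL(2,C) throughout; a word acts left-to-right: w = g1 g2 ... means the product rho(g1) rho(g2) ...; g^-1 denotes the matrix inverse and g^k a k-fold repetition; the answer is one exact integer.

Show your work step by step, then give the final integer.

rho(a) = [[0, -1], [1, 0]]
... * rho(c^-1) = [[7, 3], [-5, -2]]  ->  [[5, 2], [7, 3]]
... * rho(a) = [[0, -1], [1, 0]]  ->  [[2, -5], [3, -7]]
... * rho(c) = [[-2, -3], [5, 7]]  ->  [[-29, -41], [-41, -58]]
... * rho(c) = [[-2, -3], [5, 7]]  ->  [[-147, -200], [-208, -283]]
... * rho(b) = [[-1, -1], [1, 0]]  ->  [[-53, 147], [-75, 208]]
... * rho(b) = [[-1, -1], [1, 0]]  ->  [[200, 53], [283, 75]]
... * rho(c) = [[-2, -3], [5, 7]]  ->  [[-135, -229], [-191, -324]]
... * rho(c) = [[-2, -3], [5, 7]]  ->  [[-875, -1198], [-1238, -1695]]
... * rho(c) = [[-2, -3], [5, 7]]  ->  [[-4240, -5761], [-5999, -8151]]
tr = -4240 + -8151 = -12391

-12391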